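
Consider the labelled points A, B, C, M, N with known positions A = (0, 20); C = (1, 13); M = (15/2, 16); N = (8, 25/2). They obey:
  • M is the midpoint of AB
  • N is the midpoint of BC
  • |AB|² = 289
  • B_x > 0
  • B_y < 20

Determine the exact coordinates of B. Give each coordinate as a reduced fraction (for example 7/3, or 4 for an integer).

B = (15, 12)

1. B_x = 15  [B = 2·M−A = 2·(15/2, 16)−(0, 20)]
2. B_y = 12  [B = 2·M−A = 2·(15/2, 16)−(0, 20)]
   so B = (15, 12)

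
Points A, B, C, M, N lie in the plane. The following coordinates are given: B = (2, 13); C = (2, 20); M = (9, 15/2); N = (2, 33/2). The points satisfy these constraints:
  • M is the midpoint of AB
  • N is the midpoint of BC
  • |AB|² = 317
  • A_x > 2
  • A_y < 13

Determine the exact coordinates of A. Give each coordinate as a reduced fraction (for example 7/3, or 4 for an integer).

1. A_x = 16  [A = 2·M−B = 2·(9, 15/2)−(2, 13)]
2. A_y = 2  [A = 2·M−B = 2·(9, 15/2)−(2, 13)]
   so A = (16, 2)

A = (16, 2)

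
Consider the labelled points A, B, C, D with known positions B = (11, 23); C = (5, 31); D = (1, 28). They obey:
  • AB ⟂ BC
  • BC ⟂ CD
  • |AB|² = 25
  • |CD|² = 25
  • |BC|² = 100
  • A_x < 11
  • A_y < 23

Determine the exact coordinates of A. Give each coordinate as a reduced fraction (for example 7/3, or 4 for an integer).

1. A_x = 7  [[AB ⟂ BC ⇒ 6x-8y+118=0] ∩ [|A−(11, 23)|²=25]]
2. A_y = 20  [[AB ⟂ BC ⇒ 6x-8y+118=0] ∩ [|A−(11, 23)|²=25]]
   so A = (7, 20)

A = (7, 20)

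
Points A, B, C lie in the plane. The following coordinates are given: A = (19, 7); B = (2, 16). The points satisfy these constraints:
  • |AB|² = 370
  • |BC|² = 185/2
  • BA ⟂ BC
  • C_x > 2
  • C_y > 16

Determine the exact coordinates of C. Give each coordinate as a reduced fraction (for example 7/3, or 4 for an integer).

1. C_x = 13/2  [[BA ⟂ BC ⇒ 17x-9y+110=0] ∩ [|C−(2, 16)|²=185/2]]
2. C_y = 49/2  [[BA ⟂ BC ⇒ 17x-9y+110=0] ∩ [|C−(2, 16)|²=185/2]]
   so C = (13/2, 49/2)

C = (13/2, 49/2)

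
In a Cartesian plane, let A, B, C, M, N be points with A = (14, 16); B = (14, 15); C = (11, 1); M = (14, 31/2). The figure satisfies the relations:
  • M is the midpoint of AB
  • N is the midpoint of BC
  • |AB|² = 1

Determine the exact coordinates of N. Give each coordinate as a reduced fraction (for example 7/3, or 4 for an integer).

1. N_x = 25/2  [2·N = B+C = (14, 15)+(11, 1)]
2. N_y = 8  [2·N = B+C = (14, 15)+(11, 1)]
   so N = (25/2, 8)

N = (25/2, 8)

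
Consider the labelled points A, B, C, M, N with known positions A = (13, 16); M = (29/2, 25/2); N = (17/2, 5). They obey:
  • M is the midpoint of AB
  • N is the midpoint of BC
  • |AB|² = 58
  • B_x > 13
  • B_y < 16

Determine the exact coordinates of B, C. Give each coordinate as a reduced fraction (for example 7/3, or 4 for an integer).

1. B_x = 16  [B = 2·M−A = 2·(29/2, 25/2)−(13, 16)]
2. B_y = 9  [B = 2·M−A = 2·(29/2, 25/2)−(13, 16)]
   so B = (16, 9)
3. C_x = 1  [C = 2·N−B = 2·(17/2, 5)−(16, 9)]
4. C_y = 1  [C = 2·N−B = 2·(17/2, 5)−(16, 9)]
   so C = (1, 1)

B = (16, 9)
C = (1, 1)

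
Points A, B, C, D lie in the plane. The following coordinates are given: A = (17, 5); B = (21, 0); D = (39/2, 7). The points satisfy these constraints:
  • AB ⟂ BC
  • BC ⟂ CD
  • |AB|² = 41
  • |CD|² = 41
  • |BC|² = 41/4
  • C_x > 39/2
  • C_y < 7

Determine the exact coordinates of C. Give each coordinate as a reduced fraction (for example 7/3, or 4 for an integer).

C = (47/2, 2)

1. C_x = 47/2  [[AB ⟂ BC ⇒ 4x-5y-84=0] ∩ [|C−(39/2, 7)|²=41]]
2. C_y = 2  [[AB ⟂ BC ⇒ 4x-5y-84=0] ∩ [|C−(39/2, 7)|²=41]]
   so C = (47/2, 2)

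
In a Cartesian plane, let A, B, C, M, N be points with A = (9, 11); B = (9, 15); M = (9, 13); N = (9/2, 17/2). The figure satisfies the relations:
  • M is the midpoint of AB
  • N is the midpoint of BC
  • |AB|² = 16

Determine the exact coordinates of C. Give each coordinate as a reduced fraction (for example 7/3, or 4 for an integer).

1. C_x = 0  [C = 2·N−B = 2·(9/2, 17/2)−(9, 15)]
2. C_y = 2  [C = 2·N−B = 2·(9/2, 17/2)−(9, 15)]
   so C = (0, 2)

C = (0, 2)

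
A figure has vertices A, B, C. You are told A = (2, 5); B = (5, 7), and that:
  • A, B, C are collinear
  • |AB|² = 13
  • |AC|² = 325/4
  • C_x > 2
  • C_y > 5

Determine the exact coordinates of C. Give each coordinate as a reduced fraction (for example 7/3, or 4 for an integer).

C = (19/2, 10)

1. C_x = 19/2  [[A, B, C are collinear ⇒ -2x+3y-11=0] ∩ [|C−(2, 5)|²=325/4]]
2. C_y = 10  [[A, B, C are collinear ⇒ -2x+3y-11=0] ∩ [|C−(2, 5)|²=325/4]]
   so C = (19/2, 10)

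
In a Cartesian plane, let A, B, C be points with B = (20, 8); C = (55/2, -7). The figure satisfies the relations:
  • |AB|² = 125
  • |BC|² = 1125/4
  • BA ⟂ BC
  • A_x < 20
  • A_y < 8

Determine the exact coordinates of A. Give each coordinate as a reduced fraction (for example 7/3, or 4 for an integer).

A = (10, 3)

1. A_x = 10  [[BA ⟂ BC ⇒ 15/2x-15y-30=0] ∩ [|A−(20, 8)|²=125]]
2. A_y = 3  [[BA ⟂ BC ⇒ 15/2x-15y-30=0] ∩ [|A−(20, 8)|²=125]]
   so A = (10, 3)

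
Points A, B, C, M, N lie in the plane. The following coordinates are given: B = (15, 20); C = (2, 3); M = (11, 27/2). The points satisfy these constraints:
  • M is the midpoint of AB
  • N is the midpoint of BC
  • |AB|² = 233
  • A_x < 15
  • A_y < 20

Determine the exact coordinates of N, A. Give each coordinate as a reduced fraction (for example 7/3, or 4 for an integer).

N = (17/2, 23/2)
A = (7, 7)

1. A_x = 7  [A = 2·M−B = 2·(11, 27/2)−(15, 20)]
2. A_y = 7  [A = 2·M−B = 2·(11, 27/2)−(15, 20)]
   so A = (7, 7)
3. N_x = 17/2  [2·N = B+C = (15, 20)+(2, 3)]
4. N_y = 23/2  [2·N = B+C = (15, 20)+(2, 3)]
   so N = (17/2, 23/2)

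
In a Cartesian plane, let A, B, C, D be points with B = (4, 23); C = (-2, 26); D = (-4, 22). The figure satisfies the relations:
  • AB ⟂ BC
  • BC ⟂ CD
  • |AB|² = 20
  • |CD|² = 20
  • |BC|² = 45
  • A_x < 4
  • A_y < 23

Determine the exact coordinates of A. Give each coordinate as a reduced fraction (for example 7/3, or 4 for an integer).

A = (2, 19)

1. A_x = 2  [[AB ⟂ BC ⇒ 6x-3y+45=0] ∩ [|A−(4, 23)|²=20]]
2. A_y = 19  [[AB ⟂ BC ⇒ 6x-3y+45=0] ∩ [|A−(4, 23)|²=20]]
   so A = (2, 19)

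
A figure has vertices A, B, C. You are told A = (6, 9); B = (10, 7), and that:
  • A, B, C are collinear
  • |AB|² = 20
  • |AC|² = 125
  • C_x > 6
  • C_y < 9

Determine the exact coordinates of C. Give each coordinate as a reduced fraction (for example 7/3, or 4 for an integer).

1. C_x = 16  [[A, B, C are collinear ⇒ 2x+4y-48=0] ∩ [|C−(6, 9)|²=125]]
2. C_y = 4  [[A, B, C are collinear ⇒ 2x+4y-48=0] ∩ [|C−(6, 9)|²=125]]
   so C = (16, 4)

C = (16, 4)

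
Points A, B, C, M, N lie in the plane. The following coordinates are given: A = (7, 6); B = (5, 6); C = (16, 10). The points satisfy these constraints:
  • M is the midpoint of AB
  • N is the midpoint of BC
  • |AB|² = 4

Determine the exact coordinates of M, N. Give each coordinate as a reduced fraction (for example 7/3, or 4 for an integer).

1. M_x = 6  [2·M = A+B = (7, 6)+(5, 6)]
2. M_y = 6  [2·M = A+B = (7, 6)+(5, 6)]
   so M = (6, 6)
3. N_x = 21/2  [2·N = B+C = (5, 6)+(16, 10)]
4. N_y = 8  [2·N = B+C = (5, 6)+(16, 10)]
   so N = (21/2, 8)

M = (6, 6)
N = (21/2, 8)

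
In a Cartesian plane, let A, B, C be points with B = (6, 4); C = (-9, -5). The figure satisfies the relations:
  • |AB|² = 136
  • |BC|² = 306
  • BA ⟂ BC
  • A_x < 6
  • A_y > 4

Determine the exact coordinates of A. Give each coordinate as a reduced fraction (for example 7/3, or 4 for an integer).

1. A_x = 0  [[BA ⟂ BC ⇒ -15x-9y+126=0] ∩ [|A−(6, 4)|²=136]]
2. A_y = 14  [[BA ⟂ BC ⇒ -15x-9y+126=0] ∩ [|A−(6, 4)|²=136]]
   so A = (0, 14)

A = (0, 14)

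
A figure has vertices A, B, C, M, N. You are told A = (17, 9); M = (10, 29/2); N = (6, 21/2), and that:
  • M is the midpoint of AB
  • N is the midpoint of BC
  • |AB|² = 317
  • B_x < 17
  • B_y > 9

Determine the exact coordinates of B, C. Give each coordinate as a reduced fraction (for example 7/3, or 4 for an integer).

1. B_x = 3  [B = 2·M−A = 2·(10, 29/2)−(17, 9)]
2. B_y = 20  [B = 2·M−A = 2·(10, 29/2)−(17, 9)]
   so B = (3, 20)
3. C_x = 9  [C = 2·N−B = 2·(6, 21/2)−(3, 20)]
4. C_y = 1  [C = 2·N−B = 2·(6, 21/2)−(3, 20)]
   so C = (9, 1)

B = (3, 20)
C = (9, 1)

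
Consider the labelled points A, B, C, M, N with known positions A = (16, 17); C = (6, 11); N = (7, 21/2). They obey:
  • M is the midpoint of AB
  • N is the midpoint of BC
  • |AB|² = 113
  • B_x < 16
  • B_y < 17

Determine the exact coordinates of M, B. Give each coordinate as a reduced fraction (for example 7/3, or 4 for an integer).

1. B_x = 8  [B = 2·N−C = 2·(7, 21/2)−(6, 11)]
2. B_y = 10  [B = 2·N−C = 2·(7, 21/2)−(6, 11)]
   so B = (8, 10)
3. M_x = 12  [2·M = A+B = (16, 17)+(8, 10)]
4. M_y = 27/2  [2·M = A+B = (16, 17)+(8, 10)]
   so M = (12, 27/2)

M = (12, 27/2)
B = (8, 10)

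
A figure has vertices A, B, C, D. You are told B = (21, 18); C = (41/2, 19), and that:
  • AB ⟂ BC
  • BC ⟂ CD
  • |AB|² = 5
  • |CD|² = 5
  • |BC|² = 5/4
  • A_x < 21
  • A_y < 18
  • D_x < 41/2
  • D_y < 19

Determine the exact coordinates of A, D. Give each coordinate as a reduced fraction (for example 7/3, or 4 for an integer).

A = (19, 17)
D = (37/2, 18)

1. A_x = 19  [[AB ⟂ BC ⇒ 1/2x-1y+15/2=0] ∩ [|A−(21, 18)|²=5]]
2. A_y = 17  [[AB ⟂ BC ⇒ 1/2x-1y+15/2=0] ∩ [|A−(21, 18)|²=5]]
   so A = (19, 17)
3. D_x = 37/2  [[BC ⟂ CD ⇒ -1/2x+1y-35/4=0] ∩ [|D−(41/2, 19)|²=5]]
4. D_y = 18  [[BC ⟂ CD ⇒ -1/2x+1y-35/4=0] ∩ [|D−(41/2, 19)|²=5]]
   so D = (37/2, 18)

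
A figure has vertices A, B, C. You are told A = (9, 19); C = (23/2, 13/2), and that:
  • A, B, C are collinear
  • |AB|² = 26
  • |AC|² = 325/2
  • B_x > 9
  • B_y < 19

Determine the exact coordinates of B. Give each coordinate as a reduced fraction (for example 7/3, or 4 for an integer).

B = (10, 14)

1. B_x = 10  [[A, B, C are collinear ⇒ -25/2x-5/2y+160=0] ∩ [|B−(9, 19)|²=26]]
2. B_y = 14  [[A, B, C are collinear ⇒ -25/2x-5/2y+160=0] ∩ [|B−(9, 19)|²=26]]
   so B = (10, 14)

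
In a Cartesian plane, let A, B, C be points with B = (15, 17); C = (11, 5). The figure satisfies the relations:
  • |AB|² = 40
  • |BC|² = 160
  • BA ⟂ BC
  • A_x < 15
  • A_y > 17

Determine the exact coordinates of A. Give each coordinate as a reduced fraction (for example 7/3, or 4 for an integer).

1. A_x = 9  [[BA ⟂ BC ⇒ -4x-12y+264=0] ∩ [|A−(15, 17)|²=40]]
2. A_y = 19  [[BA ⟂ BC ⇒ -4x-12y+264=0] ∩ [|A−(15, 17)|²=40]]
   so A = (9, 19)

A = (9, 19)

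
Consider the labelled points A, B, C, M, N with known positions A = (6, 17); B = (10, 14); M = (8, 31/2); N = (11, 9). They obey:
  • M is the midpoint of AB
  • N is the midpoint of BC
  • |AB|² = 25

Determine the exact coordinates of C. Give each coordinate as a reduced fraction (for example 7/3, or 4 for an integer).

C = (12, 4)

1. C_x = 12  [C = 2·N−B = 2·(11, 9)−(10, 14)]
2. C_y = 4  [C = 2·N−B = 2·(11, 9)−(10, 14)]
   so C = (12, 4)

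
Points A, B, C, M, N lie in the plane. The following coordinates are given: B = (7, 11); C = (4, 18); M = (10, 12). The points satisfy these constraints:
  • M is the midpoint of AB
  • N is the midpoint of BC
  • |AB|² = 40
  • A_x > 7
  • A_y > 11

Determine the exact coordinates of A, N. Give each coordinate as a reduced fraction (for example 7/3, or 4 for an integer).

1. A_x = 13  [A = 2·M−B = 2·(10, 12)−(7, 11)]
2. A_y = 13  [A = 2·M−B = 2·(10, 12)−(7, 11)]
   so A = (13, 13)
3. N_x = 11/2  [2·N = B+C = (7, 11)+(4, 18)]
4. N_y = 29/2  [2·N = B+C = (7, 11)+(4, 18)]
   so N = (11/2, 29/2)

A = (13, 13)
N = (11/2, 29/2)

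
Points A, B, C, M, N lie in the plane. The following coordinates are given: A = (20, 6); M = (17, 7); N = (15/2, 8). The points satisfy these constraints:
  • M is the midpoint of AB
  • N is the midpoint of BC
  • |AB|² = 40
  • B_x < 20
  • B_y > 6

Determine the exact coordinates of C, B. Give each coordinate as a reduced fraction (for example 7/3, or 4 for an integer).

1. B_x = 14  [B = 2·M−A = 2·(17, 7)−(20, 6)]
2. B_y = 8  [B = 2·M−A = 2·(17, 7)−(20, 6)]
   so B = (14, 8)
3. C_x = 1  [C = 2·N−B = 2·(15/2, 8)−(14, 8)]
4. C_y = 8  [C = 2·N−B = 2·(15/2, 8)−(14, 8)]
   so C = (1, 8)

C = (1, 8)
B = (14, 8)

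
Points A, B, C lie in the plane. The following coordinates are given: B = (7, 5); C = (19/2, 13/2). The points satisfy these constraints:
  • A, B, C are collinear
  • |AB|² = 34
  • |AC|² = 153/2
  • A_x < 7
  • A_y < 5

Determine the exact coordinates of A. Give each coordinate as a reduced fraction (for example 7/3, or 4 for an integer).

1. A_x = 2  [[A, B, C are collinear ⇒ -3/2x+5/2y-2=0] ∩ [|A−(7, 5)|²=34]]
2. A_y = 2  [[A, B, C are collinear ⇒ -3/2x+5/2y-2=0] ∩ [|A−(7, 5)|²=34]]
   so A = (2, 2)

A = (2, 2)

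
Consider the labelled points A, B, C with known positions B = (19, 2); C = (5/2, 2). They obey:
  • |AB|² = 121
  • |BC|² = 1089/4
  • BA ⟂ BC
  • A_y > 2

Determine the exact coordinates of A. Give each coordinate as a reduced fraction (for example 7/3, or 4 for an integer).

1. A_x = 19  [[BA ⟂ BC ⇒ -33/2x+627/2=0] ∩ [|A−(19, 2)|²=121]]
2. A_y = 13  [[BA ⟂ BC ⇒ -33/2x+627/2=0] ∩ [|A−(19, 2)|²=121]]
   so A = (19, 13)

A = (19, 13)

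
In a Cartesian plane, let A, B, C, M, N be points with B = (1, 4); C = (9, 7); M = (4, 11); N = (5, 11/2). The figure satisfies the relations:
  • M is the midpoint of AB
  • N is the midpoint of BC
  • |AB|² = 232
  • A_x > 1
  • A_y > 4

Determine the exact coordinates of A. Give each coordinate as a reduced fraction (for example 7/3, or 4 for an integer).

A = (7, 18)

1. A_x = 7  [A = 2·M−B = 2·(4, 11)−(1, 4)]
2. A_y = 18  [A = 2·M−B = 2·(4, 11)−(1, 4)]
   so A = (7, 18)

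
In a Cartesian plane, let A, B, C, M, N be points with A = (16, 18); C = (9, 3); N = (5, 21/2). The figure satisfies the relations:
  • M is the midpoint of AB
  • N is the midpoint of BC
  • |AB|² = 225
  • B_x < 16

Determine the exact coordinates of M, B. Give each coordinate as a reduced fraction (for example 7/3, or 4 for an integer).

1. B_x = 1  [B = 2·N−C = 2·(5, 21/2)−(9, 3)]
2. B_y = 18  [B = 2·N−C = 2·(5, 21/2)−(9, 3)]
   so B = (1, 18)
3. M_x = 17/2  [2·M = A+B = (16, 18)+(1, 18)]
4. M_y = 18  [2·M = A+B = (16, 18)+(1, 18)]
   so M = (17/2, 18)

M = (17/2, 18)
B = (1, 18)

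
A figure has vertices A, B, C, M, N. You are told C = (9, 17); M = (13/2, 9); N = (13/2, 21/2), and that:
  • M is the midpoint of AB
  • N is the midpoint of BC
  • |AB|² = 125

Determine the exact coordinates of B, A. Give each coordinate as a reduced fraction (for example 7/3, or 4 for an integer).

B = (4, 4)
A = (9, 14)

1. B_x = 4  [B = 2·N−C = 2·(13/2, 21/2)−(9, 17)]
2. B_y = 4  [B = 2·N−C = 2·(13/2, 21/2)−(9, 17)]
   so B = (4, 4)
3. A_x = 9  [A = 2·M−B = 2·(13/2, 9)−(4, 4)]
4. A_y = 14  [A = 2·M−B = 2·(13/2, 9)−(4, 4)]
   so A = (9, 14)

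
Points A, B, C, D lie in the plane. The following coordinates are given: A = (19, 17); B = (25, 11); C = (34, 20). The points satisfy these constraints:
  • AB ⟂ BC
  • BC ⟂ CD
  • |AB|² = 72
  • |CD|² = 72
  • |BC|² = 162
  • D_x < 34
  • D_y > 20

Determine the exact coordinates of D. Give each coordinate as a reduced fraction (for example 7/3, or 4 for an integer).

D = (28, 26)

1. D_x = 28  [[BC ⟂ CD ⇒ 9x+9y-486=0] ∩ [|D−(34, 20)|²=72]]
2. D_y = 26  [[BC ⟂ CD ⇒ 9x+9y-486=0] ∩ [|D−(34, 20)|²=72]]
   so D = (28, 26)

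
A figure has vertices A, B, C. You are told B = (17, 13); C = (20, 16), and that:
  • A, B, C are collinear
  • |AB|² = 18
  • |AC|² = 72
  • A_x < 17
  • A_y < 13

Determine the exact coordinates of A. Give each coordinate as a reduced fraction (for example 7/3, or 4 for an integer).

1. A_x = 14  [[A, B, C are collinear ⇒ -3x+3y+12=0] ∩ [|A−(17, 13)|²=18]]
2. A_y = 10  [[A, B, C are collinear ⇒ -3x+3y+12=0] ∩ [|A−(17, 13)|²=18]]
   so A = (14, 10)

A = (14, 10)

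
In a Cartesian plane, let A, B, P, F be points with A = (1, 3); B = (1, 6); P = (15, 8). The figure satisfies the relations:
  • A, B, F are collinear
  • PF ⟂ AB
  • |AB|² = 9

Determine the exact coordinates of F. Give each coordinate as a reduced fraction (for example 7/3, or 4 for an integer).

F = (1, 8)

1. F_x = 1  [[A, B, F are collinear ⇒ -3x+3=0] ∩ [PF ⟂ AB ⇒ 3y-24=0]]
2. F_y = 8  [[A, B, F are collinear ⇒ -3x+3=0] ∩ [PF ⟂ AB ⇒ 3y-24=0]]
   so F = (1, 8)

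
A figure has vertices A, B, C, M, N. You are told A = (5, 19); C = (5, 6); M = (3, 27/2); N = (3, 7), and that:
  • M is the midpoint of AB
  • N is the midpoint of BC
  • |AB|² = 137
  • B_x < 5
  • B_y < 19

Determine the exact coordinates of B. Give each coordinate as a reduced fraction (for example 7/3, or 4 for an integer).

B = (1, 8)

1. B_x = 1  [B = 2·M−A = 2·(3, 27/2)−(5, 19)]
2. B_y = 8  [B = 2·M−A = 2·(3, 27/2)−(5, 19)]
   so B = (1, 8)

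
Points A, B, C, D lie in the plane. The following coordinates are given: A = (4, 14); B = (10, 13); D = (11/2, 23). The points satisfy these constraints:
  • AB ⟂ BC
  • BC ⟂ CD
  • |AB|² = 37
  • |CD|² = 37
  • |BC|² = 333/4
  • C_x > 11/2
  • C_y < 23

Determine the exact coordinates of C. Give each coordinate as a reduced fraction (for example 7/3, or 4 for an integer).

C = (23/2, 22)

1. C_x = 23/2  [[AB ⟂ BC ⇒ 6x-1y-47=0] ∩ [|C−(11/2, 23)|²=37]]
2. C_y = 22  [[AB ⟂ BC ⇒ 6x-1y-47=0] ∩ [|C−(11/2, 23)|²=37]]
   so C = (23/2, 22)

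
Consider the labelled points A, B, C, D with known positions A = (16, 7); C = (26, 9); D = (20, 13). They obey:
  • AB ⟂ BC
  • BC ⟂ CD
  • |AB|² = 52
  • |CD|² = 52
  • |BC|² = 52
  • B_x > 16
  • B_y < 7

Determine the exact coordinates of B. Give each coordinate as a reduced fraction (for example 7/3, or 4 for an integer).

1. B_x = 22  [[BC ⟂ CD ⇒ 6x-4y-120=0] ∩ [|B−(16, 7)|²=52]]
2. B_y = 3  [[BC ⟂ CD ⇒ 6x-4y-120=0] ∩ [|B−(16, 7)|²=52]]
   so B = (22, 3)

B = (22, 3)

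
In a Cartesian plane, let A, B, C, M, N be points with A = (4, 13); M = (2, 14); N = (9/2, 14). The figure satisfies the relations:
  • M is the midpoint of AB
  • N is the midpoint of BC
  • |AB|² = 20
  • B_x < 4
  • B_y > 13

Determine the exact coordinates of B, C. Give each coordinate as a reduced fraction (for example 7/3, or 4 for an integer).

1. B_x = 0  [B = 2·M−A = 2·(2, 14)−(4, 13)]
2. B_y = 15  [B = 2·M−A = 2·(2, 14)−(4, 13)]
   so B = (0, 15)
3. C_x = 9  [C = 2·N−B = 2·(9/2, 14)−(0, 15)]
4. C_y = 13  [C = 2·N−B = 2·(9/2, 14)−(0, 15)]
   so C = (9, 13)

B = (0, 15)
C = (9, 13)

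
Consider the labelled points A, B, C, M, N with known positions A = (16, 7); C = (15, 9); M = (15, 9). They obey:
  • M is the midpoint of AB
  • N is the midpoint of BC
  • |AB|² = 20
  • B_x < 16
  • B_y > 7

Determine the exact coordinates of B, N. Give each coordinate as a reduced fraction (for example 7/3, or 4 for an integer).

B = (14, 11)
N = (29/2, 10)

1. B_x = 14  [B = 2·M−A = 2·(15, 9)−(16, 7)]
2. B_y = 11  [B = 2·M−A = 2·(15, 9)−(16, 7)]
   so B = (14, 11)
3. N_x = 29/2  [2·N = B+C = (14, 11)+(15, 9)]
4. N_y = 10  [2·N = B+C = (14, 11)+(15, 9)]
   so N = (29/2, 10)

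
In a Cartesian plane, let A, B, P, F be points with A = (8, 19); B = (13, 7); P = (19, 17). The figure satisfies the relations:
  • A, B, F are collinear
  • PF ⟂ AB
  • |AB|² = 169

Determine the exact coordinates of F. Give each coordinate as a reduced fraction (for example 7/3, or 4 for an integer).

F = (1747/169, 2263/169)

1. F_x = 1747/169  [[A, B, F are collinear ⇒ 12x+5y-191=0] ∩ [PF ⟂ AB ⇒ 5x-12y+109=0]]
2. F_y = 2263/169  [[A, B, F are collinear ⇒ 12x+5y-191=0] ∩ [PF ⟂ AB ⇒ 5x-12y+109=0]]
   so F = (1747/169, 2263/169)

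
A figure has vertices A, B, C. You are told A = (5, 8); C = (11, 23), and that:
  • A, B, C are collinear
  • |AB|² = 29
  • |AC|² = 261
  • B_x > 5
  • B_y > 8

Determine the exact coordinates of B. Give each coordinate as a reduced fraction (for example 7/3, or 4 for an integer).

1. B_x = 7  [[A, B, C are collinear ⇒ 15x-6y-27=0] ∩ [|B−(5, 8)|²=29]]
2. B_y = 13  [[A, B, C are collinear ⇒ 15x-6y-27=0] ∩ [|B−(5, 8)|²=29]]
   so B = (7, 13)

B = (7, 13)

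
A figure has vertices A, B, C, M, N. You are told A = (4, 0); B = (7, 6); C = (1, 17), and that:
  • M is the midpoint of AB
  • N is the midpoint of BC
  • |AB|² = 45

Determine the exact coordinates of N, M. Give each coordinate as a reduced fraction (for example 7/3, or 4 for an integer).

N = (4, 23/2)
M = (11/2, 3)

1. M_x = 11/2  [2·M = A+B = (4, 0)+(7, 6)]
2. M_y = 3  [2·M = A+B = (4, 0)+(7, 6)]
   so M = (11/2, 3)
3. N_x = 4  [2·N = B+C = (7, 6)+(1, 17)]
4. N_y = 23/2  [2·N = B+C = (7, 6)+(1, 17)]
   so N = (4, 23/2)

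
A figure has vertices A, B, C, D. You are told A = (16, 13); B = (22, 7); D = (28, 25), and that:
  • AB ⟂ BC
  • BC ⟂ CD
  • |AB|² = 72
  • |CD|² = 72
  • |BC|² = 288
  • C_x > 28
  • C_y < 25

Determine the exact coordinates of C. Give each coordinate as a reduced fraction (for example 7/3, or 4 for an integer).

C = (34, 19)

1. C_x = 34  [[AB ⟂ BC ⇒ 6x-6y-90=0] ∩ [|C−(28, 25)|²=72]]
2. C_y = 19  [[AB ⟂ BC ⇒ 6x-6y-90=0] ∩ [|C−(28, 25)|²=72]]
   so C = (34, 19)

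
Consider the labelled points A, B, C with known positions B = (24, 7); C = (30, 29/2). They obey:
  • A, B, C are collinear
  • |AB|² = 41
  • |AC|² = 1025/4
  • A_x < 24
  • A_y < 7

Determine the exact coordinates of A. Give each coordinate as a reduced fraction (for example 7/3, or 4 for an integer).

1. A_x = 20  [[A, B, C are collinear ⇒ -15/2x+6y+138=0] ∩ [|A−(24, 7)|²=41]]
2. A_y = 2  [[A, B, C are collinear ⇒ -15/2x+6y+138=0] ∩ [|A−(24, 7)|²=41]]
   so A = (20, 2)

A = (20, 2)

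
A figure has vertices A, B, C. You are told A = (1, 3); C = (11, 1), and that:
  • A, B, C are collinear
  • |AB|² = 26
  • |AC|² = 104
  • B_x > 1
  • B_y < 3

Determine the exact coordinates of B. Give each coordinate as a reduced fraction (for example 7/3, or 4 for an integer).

1. B_x = 6  [[A, B, C are collinear ⇒ -2x-10y+32=0] ∩ [|B−(1, 3)|²=26]]
2. B_y = 2  [[A, B, C are collinear ⇒ -2x-10y+32=0] ∩ [|B−(1, 3)|²=26]]
   so B = (6, 2)

B = (6, 2)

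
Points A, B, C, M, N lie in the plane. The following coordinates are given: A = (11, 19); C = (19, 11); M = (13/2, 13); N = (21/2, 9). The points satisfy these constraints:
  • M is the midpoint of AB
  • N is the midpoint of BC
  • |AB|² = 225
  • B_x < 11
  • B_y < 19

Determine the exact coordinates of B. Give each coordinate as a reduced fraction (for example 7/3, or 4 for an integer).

1. B_x = 2  [B = 2·M−A = 2·(13/2, 13)−(11, 19)]
2. B_y = 7  [B = 2·M−A = 2·(13/2, 13)−(11, 19)]
   so B = (2, 7)

B = (2, 7)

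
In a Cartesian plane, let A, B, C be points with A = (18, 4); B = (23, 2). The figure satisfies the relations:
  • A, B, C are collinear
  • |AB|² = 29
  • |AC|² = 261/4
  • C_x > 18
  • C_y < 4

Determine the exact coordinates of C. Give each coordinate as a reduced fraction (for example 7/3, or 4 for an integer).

C = (51/2, 1)

1. C_x = 51/2  [[A, B, C are collinear ⇒ 2x+5y-56=0] ∩ [|C−(18, 4)|²=261/4]]
2. C_y = 1  [[A, B, C are collinear ⇒ 2x+5y-56=0] ∩ [|C−(18, 4)|²=261/4]]
   so C = (51/2, 1)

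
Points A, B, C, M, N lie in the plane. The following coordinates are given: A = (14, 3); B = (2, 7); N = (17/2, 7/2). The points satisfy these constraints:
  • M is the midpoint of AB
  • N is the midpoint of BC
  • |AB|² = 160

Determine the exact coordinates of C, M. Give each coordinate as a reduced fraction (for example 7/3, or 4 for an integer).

C = (15, 0)
M = (8, 5)

1. M_x = 8  [2·M = A+B = (14, 3)+(2, 7)]
2. M_y = 5  [2·M = A+B = (14, 3)+(2, 7)]
   so M = (8, 5)
3. C_x = 15  [C = 2·N−B = 2·(17/2, 7/2)−(2, 7)]
4. C_y = 0  [C = 2·N−B = 2·(17/2, 7/2)−(2, 7)]
   so C = (15, 0)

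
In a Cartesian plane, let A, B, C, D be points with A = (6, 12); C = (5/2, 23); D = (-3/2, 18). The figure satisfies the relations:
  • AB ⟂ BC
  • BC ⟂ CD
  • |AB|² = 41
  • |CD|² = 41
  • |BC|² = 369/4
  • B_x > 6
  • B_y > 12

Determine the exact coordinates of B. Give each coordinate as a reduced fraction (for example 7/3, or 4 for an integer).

B = (10, 17)

1. B_x = 10  [[BC ⟂ CD ⇒ 4x+5y-125=0] ∩ [|B−(6, 12)|²=41]]
2. B_y = 17  [[BC ⟂ CD ⇒ 4x+5y-125=0] ∩ [|B−(6, 12)|²=41]]
   so B = (10, 17)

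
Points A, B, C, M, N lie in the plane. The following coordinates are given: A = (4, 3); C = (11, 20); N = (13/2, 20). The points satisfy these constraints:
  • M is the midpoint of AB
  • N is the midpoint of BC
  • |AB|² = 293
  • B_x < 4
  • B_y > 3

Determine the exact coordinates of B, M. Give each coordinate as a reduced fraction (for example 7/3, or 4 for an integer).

1. B_x = 2  [B = 2·N−C = 2·(13/2, 20)−(11, 20)]
2. B_y = 20  [B = 2·N−C = 2·(13/2, 20)−(11, 20)]
   so B = (2, 20)
3. M_x = 3  [2·M = A+B = (4, 3)+(2, 20)]
4. M_y = 23/2  [2·M = A+B = (4, 3)+(2, 20)]
   so M = (3, 23/2)

B = (2, 20)
M = (3, 23/2)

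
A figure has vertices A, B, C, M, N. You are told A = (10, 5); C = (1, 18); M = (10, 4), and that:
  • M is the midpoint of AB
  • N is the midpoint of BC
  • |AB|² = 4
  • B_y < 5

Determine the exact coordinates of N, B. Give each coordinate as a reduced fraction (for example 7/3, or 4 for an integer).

1. B_x = 10  [B = 2·M−A = 2·(10, 4)−(10, 5)]
2. B_y = 3  [B = 2·M−A = 2·(10, 4)−(10, 5)]
   so B = (10, 3)
3. N_x = 11/2  [2·N = B+C = (10, 3)+(1, 18)]
4. N_y = 21/2  [2·N = B+C = (10, 3)+(1, 18)]
   so N = (11/2, 21/2)

N = (11/2, 21/2)
B = (10, 3)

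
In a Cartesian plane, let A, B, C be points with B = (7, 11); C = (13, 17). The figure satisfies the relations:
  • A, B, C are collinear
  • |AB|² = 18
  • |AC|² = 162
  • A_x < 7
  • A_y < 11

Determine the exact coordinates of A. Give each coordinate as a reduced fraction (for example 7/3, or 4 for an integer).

A = (4, 8)

1. A_x = 4  [[A, B, C are collinear ⇒ -6x+6y-24=0] ∩ [|A−(7, 11)|²=18]]
2. A_y = 8  [[A, B, C are collinear ⇒ -6x+6y-24=0] ∩ [|A−(7, 11)|²=18]]
   so A = (4, 8)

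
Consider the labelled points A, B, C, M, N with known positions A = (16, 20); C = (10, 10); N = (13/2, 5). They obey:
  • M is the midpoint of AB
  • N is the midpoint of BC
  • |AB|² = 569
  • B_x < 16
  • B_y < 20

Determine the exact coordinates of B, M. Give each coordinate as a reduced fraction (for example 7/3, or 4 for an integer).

1. B_x = 3  [B = 2·N−C = 2·(13/2, 5)−(10, 10)]
2. B_y = 0  [B = 2·N−C = 2·(13/2, 5)−(10, 10)]
   so B = (3, 0)
3. M_x = 19/2  [2·M = A+B = (16, 20)+(3, 0)]
4. M_y = 10  [2·M = A+B = (16, 20)+(3, 0)]
   so M = (19/2, 10)

B = (3, 0)
M = (19/2, 10)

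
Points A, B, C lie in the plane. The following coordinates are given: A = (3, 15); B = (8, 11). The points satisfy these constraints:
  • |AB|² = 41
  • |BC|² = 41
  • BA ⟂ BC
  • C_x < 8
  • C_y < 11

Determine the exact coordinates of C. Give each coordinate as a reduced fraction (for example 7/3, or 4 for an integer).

1. C_x = 4  [[BA ⟂ BC ⇒ -5x+4y-4=0] ∩ [|C−(8, 11)|²=41]]
2. C_y = 6  [[BA ⟂ BC ⇒ -5x+4y-4=0] ∩ [|C−(8, 11)|²=41]]
   so C = (4, 6)

C = (4, 6)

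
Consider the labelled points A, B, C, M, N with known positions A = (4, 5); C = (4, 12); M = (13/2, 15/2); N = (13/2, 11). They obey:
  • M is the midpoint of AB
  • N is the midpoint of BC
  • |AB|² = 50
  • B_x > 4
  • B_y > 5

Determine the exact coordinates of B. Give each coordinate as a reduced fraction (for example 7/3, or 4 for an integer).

B = (9, 10)

1. B_x = 9  [B = 2·M−A = 2·(13/2, 15/2)−(4, 5)]
2. B_y = 10  [B = 2·M−A = 2·(13/2, 15/2)−(4, 5)]
   so B = (9, 10)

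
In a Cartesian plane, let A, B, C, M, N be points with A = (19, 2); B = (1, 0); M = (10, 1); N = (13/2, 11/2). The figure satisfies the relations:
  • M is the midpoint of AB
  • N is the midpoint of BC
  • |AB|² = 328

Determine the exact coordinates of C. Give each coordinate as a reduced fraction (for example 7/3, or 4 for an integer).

1. C_x = 12  [C = 2·N−B = 2·(13/2, 11/2)−(1, 0)]
2. C_y = 11  [C = 2·N−B = 2·(13/2, 11/2)−(1, 0)]
   so C = (12, 11)

C = (12, 11)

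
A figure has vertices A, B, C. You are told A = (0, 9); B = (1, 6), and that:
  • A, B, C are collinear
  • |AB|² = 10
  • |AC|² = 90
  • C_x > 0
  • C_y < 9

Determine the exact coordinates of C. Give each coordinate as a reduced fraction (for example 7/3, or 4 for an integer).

C = (3, 0)

1. C_x = 3  [[A, B, C are collinear ⇒ 3x+1y-9=0] ∩ [|C−(0, 9)|²=90]]
2. C_y = 0  [[A, B, C are collinear ⇒ 3x+1y-9=0] ∩ [|C−(0, 9)|²=90]]
   so C = (3, 0)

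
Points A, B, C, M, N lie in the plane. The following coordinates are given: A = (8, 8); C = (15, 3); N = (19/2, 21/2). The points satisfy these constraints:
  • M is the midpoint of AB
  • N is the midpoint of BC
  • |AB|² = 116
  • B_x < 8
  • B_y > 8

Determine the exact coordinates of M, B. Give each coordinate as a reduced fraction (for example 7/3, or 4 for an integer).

M = (6, 13)
B = (4, 18)

1. B_x = 4  [B = 2·N−C = 2·(19/2, 21/2)−(15, 3)]
2. B_y = 18  [B = 2·N−C = 2·(19/2, 21/2)−(15, 3)]
   so B = (4, 18)
3. M_x = 6  [2·M = A+B = (8, 8)+(4, 18)]
4. M_y = 13  [2·M = A+B = (8, 8)+(4, 18)]
   so M = (6, 13)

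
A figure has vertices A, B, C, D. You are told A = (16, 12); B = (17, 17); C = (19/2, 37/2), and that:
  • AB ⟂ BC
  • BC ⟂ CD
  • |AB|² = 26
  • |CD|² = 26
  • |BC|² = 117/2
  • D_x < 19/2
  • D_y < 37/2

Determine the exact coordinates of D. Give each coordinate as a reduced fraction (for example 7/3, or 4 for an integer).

1. D_x = 17/2  [[BC ⟂ CD ⇒ -15/2x+3/2y+87/2=0] ∩ [|D−(19/2, 37/2)|²=26]]
2. D_y = 27/2  [[BC ⟂ CD ⇒ -15/2x+3/2y+87/2=0] ∩ [|D−(19/2, 37/2)|²=26]]
   so D = (17/2, 27/2)

D = (17/2, 27/2)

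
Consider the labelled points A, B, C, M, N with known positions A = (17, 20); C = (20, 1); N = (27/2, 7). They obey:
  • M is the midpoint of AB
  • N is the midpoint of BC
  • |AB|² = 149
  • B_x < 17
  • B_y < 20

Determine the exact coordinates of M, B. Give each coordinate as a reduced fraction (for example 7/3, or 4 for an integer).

1. B_x = 7  [B = 2·N−C = 2·(27/2, 7)−(20, 1)]
2. B_y = 13  [B = 2·N−C = 2·(27/2, 7)−(20, 1)]
   so B = (7, 13)
3. M_x = 12  [2·M = A+B = (17, 20)+(7, 13)]
4. M_y = 33/2  [2·M = A+B = (17, 20)+(7, 13)]
   so M = (12, 33/2)

M = (12, 33/2)
B = (7, 13)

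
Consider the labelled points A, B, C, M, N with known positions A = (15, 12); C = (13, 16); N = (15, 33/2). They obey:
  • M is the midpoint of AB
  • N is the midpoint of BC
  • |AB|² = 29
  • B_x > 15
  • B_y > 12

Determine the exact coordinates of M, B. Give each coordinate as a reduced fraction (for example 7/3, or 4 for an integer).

1. B_x = 17  [B = 2·N−C = 2·(15, 33/2)−(13, 16)]
2. B_y = 17  [B = 2·N−C = 2·(15, 33/2)−(13, 16)]
   so B = (17, 17)
3. M_x = 16  [2·M = A+B = (15, 12)+(17, 17)]
4. M_y = 29/2  [2·M = A+B = (15, 12)+(17, 17)]
   so M = (16, 29/2)

M = (16, 29/2)
B = (17, 17)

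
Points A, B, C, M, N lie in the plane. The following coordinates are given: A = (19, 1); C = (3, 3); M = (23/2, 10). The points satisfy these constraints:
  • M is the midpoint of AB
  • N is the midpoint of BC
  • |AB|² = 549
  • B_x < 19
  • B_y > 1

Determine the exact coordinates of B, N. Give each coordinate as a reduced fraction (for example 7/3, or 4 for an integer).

B = (4, 19)
N = (7/2, 11)

1. B_x = 4  [B = 2·M−A = 2·(23/2, 10)−(19, 1)]
2. B_y = 19  [B = 2·M−A = 2·(23/2, 10)−(19, 1)]
   so B = (4, 19)
3. N_x = 7/2  [2·N = B+C = (4, 19)+(3, 3)]
4. N_y = 11  [2·N = B+C = (4, 19)+(3, 3)]
   so N = (7/2, 11)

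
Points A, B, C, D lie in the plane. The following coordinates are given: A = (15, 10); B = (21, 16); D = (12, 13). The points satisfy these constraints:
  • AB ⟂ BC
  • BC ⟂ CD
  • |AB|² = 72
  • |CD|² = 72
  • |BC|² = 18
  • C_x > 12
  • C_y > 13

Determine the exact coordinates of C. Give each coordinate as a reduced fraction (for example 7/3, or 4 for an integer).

1. C_x = 18  [[AB ⟂ BC ⇒ 6x+6y-222=0] ∩ [|C−(12, 13)|²=72]]
2. C_y = 19  [[AB ⟂ BC ⇒ 6x+6y-222=0] ∩ [|C−(12, 13)|²=72]]
   so C = (18, 19)

C = (18, 19)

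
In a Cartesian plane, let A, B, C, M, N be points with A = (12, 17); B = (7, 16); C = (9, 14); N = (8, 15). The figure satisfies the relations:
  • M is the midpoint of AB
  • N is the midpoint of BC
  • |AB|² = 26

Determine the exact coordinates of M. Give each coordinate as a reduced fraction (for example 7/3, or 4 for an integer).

1. M_x = 19/2  [2·M = A+B = (12, 17)+(7, 16)]
2. M_y = 33/2  [2·M = A+B = (12, 17)+(7, 16)]
   so M = (19/2, 33/2)

M = (19/2, 33/2)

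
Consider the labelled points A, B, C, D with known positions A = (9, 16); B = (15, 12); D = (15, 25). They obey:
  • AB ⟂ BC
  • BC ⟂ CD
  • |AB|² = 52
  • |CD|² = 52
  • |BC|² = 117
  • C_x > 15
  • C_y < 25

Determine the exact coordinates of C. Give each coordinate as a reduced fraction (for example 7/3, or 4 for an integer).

C = (21, 21)

1. C_x = 21  [[AB ⟂ BC ⇒ 6x-4y-42=0] ∩ [|C−(15, 25)|²=52]]
2. C_y = 21  [[AB ⟂ BC ⇒ 6x-4y-42=0] ∩ [|C−(15, 25)|²=52]]
   so C = (21, 21)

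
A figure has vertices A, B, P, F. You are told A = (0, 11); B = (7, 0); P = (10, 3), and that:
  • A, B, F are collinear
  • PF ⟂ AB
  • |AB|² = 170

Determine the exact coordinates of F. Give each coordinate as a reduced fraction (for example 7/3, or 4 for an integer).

F = (553/85, 66/85)

1. F_x = 553/85  [[A, B, F are collinear ⇒ 11x+7y-77=0] ∩ [PF ⟂ AB ⇒ 7x-11y-37=0]]
2. F_y = 66/85  [[A, B, F are collinear ⇒ 11x+7y-77=0] ∩ [PF ⟂ AB ⇒ 7x-11y-37=0]]
   so F = (553/85, 66/85)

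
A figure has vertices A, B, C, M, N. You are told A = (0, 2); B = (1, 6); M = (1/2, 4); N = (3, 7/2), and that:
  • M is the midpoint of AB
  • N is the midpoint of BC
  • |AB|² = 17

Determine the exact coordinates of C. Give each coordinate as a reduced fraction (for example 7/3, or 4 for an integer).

1. C_x = 5  [C = 2·N−B = 2·(3, 7/2)−(1, 6)]
2. C_y = 1  [C = 2·N−B = 2·(3, 7/2)−(1, 6)]
   so C = (5, 1)

C = (5, 1)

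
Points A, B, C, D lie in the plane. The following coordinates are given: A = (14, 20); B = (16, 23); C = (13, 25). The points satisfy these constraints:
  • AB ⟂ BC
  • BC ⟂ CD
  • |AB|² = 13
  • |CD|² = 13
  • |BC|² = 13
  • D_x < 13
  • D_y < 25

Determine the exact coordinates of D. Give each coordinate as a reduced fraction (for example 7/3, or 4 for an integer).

1. D_x = 11  [[BC ⟂ CD ⇒ -3x+2y-11=0] ∩ [|D−(13, 25)|²=13]]
2. D_y = 22  [[BC ⟂ CD ⇒ -3x+2y-11=0] ∩ [|D−(13, 25)|²=13]]
   so D = (11, 22)

D = (11, 22)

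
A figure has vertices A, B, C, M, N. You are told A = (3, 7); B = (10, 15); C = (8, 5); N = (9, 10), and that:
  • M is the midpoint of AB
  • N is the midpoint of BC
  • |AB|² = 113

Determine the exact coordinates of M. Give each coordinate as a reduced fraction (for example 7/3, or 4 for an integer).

1. M_x = 13/2  [2·M = A+B = (3, 7)+(10, 15)]
2. M_y = 11  [2·M = A+B = (3, 7)+(10, 15)]
   so M = (13/2, 11)

M = (13/2, 11)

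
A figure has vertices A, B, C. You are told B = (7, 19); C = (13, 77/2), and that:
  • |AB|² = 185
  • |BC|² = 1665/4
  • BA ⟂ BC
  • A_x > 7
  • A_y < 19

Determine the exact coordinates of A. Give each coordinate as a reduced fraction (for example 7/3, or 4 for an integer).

A = (20, 15)

1. A_x = 20  [[BA ⟂ BC ⇒ 6x+39/2y-825/2=0] ∩ [|A−(7, 19)|²=185]]
2. A_y = 15  [[BA ⟂ BC ⇒ 6x+39/2y-825/2=0] ∩ [|A−(7, 19)|²=185]]
   so A = (20, 15)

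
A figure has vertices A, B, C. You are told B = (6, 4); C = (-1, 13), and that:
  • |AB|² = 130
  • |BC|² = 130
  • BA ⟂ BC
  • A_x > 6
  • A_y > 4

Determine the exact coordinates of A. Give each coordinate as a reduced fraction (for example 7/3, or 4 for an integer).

A = (15, 11)

1. A_x = 15  [[BA ⟂ BC ⇒ -7x+9y+6=0] ∩ [|A−(6, 4)|²=130]]
2. A_y = 11  [[BA ⟂ BC ⇒ -7x+9y+6=0] ∩ [|A−(6, 4)|²=130]]
   so A = (15, 11)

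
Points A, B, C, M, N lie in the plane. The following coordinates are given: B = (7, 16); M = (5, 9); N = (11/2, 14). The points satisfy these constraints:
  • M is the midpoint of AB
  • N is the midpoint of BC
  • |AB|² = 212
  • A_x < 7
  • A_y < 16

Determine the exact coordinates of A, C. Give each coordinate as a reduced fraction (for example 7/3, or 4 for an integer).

A = (3, 2)
C = (4, 12)

1. A_x = 3  [A = 2·M−B = 2·(5, 9)−(7, 16)]
2. A_y = 2  [A = 2·M−B = 2·(5, 9)−(7, 16)]
   so A = (3, 2)
3. C_x = 4  [C = 2·N−B = 2·(11/2, 14)−(7, 16)]
4. C_y = 12  [C = 2·N−B = 2·(11/2, 14)−(7, 16)]
   so C = (4, 12)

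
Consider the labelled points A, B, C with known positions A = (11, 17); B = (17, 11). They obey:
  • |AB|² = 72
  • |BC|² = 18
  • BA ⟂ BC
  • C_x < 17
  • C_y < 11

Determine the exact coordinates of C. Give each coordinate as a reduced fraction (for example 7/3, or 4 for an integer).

C = (14, 8)

1. C_x = 14  [[BA ⟂ BC ⇒ -6x+6y+36=0] ∩ [|C−(17, 11)|²=18]]
2. C_y = 8  [[BA ⟂ BC ⇒ -6x+6y+36=0] ∩ [|C−(17, 11)|²=18]]
   so C = (14, 8)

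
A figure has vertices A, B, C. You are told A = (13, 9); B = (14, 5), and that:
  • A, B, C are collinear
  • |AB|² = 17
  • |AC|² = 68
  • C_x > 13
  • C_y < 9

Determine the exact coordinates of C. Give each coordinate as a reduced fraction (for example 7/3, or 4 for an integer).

1. C_x = 15  [[A, B, C are collinear ⇒ 4x+1y-61=0] ∩ [|C−(13, 9)|²=68]]
2. C_y = 1  [[A, B, C are collinear ⇒ 4x+1y-61=0] ∩ [|C−(13, 9)|²=68]]
   so C = (15, 1)

C = (15, 1)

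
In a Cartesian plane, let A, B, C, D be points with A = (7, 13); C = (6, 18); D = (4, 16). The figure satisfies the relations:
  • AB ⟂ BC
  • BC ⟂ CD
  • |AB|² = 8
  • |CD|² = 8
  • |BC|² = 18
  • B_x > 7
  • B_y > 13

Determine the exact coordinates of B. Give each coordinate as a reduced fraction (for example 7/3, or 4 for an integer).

1. B_x = 9  [[BC ⟂ CD ⇒ 2x+2y-48=0] ∩ [|B−(7, 13)|²=8]]
2. B_y = 15  [[BC ⟂ CD ⇒ 2x+2y-48=0] ∩ [|B−(7, 13)|²=8]]
   so B = (9, 15)

B = (9, 15)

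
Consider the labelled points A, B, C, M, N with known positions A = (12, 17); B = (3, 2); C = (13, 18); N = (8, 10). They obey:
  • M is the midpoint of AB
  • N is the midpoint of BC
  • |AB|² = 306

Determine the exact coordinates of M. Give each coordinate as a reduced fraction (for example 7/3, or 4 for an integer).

M = (15/2, 19/2)

1. M_x = 15/2  [2·M = A+B = (12, 17)+(3, 2)]
2. M_y = 19/2  [2·M = A+B = (12, 17)+(3, 2)]
   so M = (15/2, 19/2)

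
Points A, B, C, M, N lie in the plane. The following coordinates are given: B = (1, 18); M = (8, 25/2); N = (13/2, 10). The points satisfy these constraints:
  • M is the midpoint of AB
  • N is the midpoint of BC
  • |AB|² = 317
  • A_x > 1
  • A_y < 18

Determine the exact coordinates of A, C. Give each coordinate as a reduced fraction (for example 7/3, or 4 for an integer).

1. A_x = 15  [A = 2·M−B = 2·(8, 25/2)−(1, 18)]
2. A_y = 7  [A = 2·M−B = 2·(8, 25/2)−(1, 18)]
   so A = (15, 7)
3. C_x = 12  [C = 2·N−B = 2·(13/2, 10)−(1, 18)]
4. C_y = 2  [C = 2·N−B = 2·(13/2, 10)−(1, 18)]
   so C = (12, 2)

A = (15, 7)
C = (12, 2)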